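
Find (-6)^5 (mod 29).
(-6) ≡ 23 (mod 29). 5 = 4 + 1 (binary 101). Repeated squaring mod 29: 23^1 ≡ 23; 23^2 ≡ 23² = 529 ≡ 7; 23^4 ≡ 7² = 49 ≡ 20. Multiply: (-6)^5 ≡ 23^4 × 23^1 ≡ 20 × 23 (mod 29): 20 × 23 = 460 ≡ 25. So (-6)^5 ≡ 25 (mod 29).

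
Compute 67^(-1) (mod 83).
57

Using Extended Euclidean Algorithm:
gcd(67, 83) = 1
Bezout coefficients: 67 × -26 + 83 × 21 = 1
So 67 × -26 ≡ 1 (mod 83)
The inverse is -26 mod 83 = 57
Verification: 67 × 57 = 3819 = 46 × 83 + 1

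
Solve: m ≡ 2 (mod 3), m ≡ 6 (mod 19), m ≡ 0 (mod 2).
M = 3 × 19 × 2 = 114. M₁ = 38, y₁ ≡ 2 (mod 3). M₂ = 6, y₂ ≡ 16 (mod 19). M₃ = 57, y₃ ≡ 1 (mod 2). m = 2×38×2 + 6×6×16 + 0×57×1 ≡ 44 (mod 114)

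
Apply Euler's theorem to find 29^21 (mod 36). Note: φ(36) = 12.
By Euler: 29^{12} ≡ 1 (mod 36) since gcd(29, 36) = 1. 21 = 1×12 + 9. So 29^{21} ≡ 29^{9} ≡ 17 (mod 36)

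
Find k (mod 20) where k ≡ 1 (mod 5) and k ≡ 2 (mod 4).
M = 5 × 4 = 20. M₁ = 4, y₁ ≡ 4 (mod 5). M₂ = 5, y₂ ≡ 1 (mod 4). k = 1×4×4 + 2×5×1 ≡ 6 (mod 20)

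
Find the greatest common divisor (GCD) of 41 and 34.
1

Using the Euclidean algorithm:
41 = 1 × 34 + 7
34 = 4 × 7 + 6
7 = 1 × 6 + 1
6 = 6 × 1 + 0

GCD(41, 34) = 1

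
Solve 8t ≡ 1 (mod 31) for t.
4

Using Extended Euclidean Algorithm:
gcd(8, 31) = 1
Bezout coefficients: 8 × 4 + 31 × -1 = 1
So 8 × 4 ≡ 1 (mod 31)
The inverse is 4 mod 31 = 4
Verification: 8 × 4 = 32 = 1 × 31 + 1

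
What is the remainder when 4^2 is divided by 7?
2 = 2 (binary 10). Repeated squaring mod 7: 4^1 ≡ 4; 4^2 ≡ 4² = 16 ≡ 2. So 4^2 ≡ 2 (mod 7).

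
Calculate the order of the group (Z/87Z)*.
56

Prime factorization: 87 = 3 × 29
Using the formula φ(n) = n × Π(1 - 1/p) for each prime factor p:
φ(87) = 87 × (1 - 1/3) × (1 - 1/29)
φ(87) = 56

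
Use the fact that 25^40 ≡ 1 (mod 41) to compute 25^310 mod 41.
By Fermat: 25^{40} ≡ 1 (mod 41). 310 = 7×40 + 30. So 25^{310} ≡ 25^{30} ≡ 1 (mod 41)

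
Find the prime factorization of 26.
2 × 13

Divide by primes starting from smallest:
26 ÷ 2 = 13
13 ÷ 13 = 1

26 = 2 × 13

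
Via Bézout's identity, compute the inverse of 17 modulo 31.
Extended GCD: 17(11) + 31(-6) = 1. So 17^(-1) ≡ 11 ≡ 11 (mod 31). Verify: 17 × 11 = 187 ≡ 1 (mod 31)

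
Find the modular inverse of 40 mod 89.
40^(-1) ≡ 69 (mod 89). Verification: 40 × 69 = 2760 ≡ 1 (mod 89)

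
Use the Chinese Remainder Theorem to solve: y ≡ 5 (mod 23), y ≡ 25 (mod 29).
373

Using the Chinese Remainder Theorem:
M = product of moduli = 667
For equation 1: M_1 = 29, 29 ≡ 6 (mod 23), inverse of 29 mod 23 is 4 (check: 6 × 4 = 24 ≡ 1 (mod 23))
For equation 2: M_2 = 23, 23 ≡ 23 (mod 29), inverse of 23 mod 29 is 24 (check: 23 × 24 = 552 ≡ 1 (mod 29))
Combine: y ≡ Σ r_i×M_i×(M_i⁻¹ mod m_i) = 5×29×4 + 25×23×24 = 580 + 13800 = 14380
14380 mod 667 = 373
y ≡ 373 (mod 667)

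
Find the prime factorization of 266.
2 × 7 × 19

Divide by primes starting from smallest:
266 ÷ 2 = 133
133 ÷ 7 = 19
19 ÷ 19 = 1

266 = 2 × 7 × 19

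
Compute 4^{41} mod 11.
4

Using successive squaring:
Binary expansion of 41: 101001
Powers of 4 mod 11 (each is the square of the previous):
  4^1 ≡ 4 (mod 11)
  4^2 ≡ 4² = 16 ≡ 5 (mod 11)
  4^4 ≡ 5² = 25 ≡ 3 (mod 11)
  4^8 ≡ 3² = 9 ≡ 9 (mod 11)
  4^16 ≡ 9² = 81 ≡ 4 (mod 11)
  4^32 ≡ 4² = 16 ≡ 5 (mod 11)
41 = 32 + 8 + 1, so 4^41 = 4^32 × 4^8 × 4^1 ≡ 5 × 9 × 4 (mod 11)
Multiplying step by step:
  5 × 9 = 45 ≡ 1 (mod 11)
  1 × 4 = 4 ≡ 4 (mod 11)
Result: 4^41 ≡ 4 (mod 11)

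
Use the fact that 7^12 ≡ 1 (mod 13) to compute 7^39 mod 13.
By Fermat: 7^{12} ≡ 1 (mod 13). 39 = 3×12 + 3. So 7^{39} ≡ 7^{3} ≡ 5 (mod 13)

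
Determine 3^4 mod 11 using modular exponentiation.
4 = 4 (binary 100). Repeated squaring mod 11: 3^1 ≡ 3; 3^2 ≡ 3² = 9 ≡ 9; 3^4 ≡ 9² = 81 ≡ 4. So 3^4 ≡ 4 (mod 11).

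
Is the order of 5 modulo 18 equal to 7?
No, the actual order is 6, not 7.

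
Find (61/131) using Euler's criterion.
(61/131) = 61^{65} mod 131 = 1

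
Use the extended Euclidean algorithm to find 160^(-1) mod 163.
Extended GCD: 160(54) + 163(-53) = 1. So 160^(-1) ≡ 54 ≡ 54 (mod 163). Verify: 160 × 54 = 8640 ≡ 1 (mod 163)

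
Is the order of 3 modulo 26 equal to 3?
Yes, ord_26(3) = 3.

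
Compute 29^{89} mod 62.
15

Using successive squaring:
Binary expansion of 89: 1011001
Powers of 29 mod 62 (each is the square of the previous):
  29^1 ≡ 29 (mod 62)
  29^2 ≡ 29² = 841 ≡ 35 (mod 62)
  29^4 ≡ 35² = 1225 ≡ 47 (mod 62)
  29^8 ≡ 47² = 2209 ≡ 39 (mod 62)
  29^16 ≡ 39² = 1521 ≡ 33 (mod 62)
  29^32 ≡ 33² = 1089 ≡ 35 (mod 62)
  29^64 ≡ 35² = 1225 ≡ 47 (mod 62)
89 = 64 + 16 + 8 + 1, so 29^89 = 29^64 × 29^16 × 29^8 × 29^1 ≡ 47 × 33 × 39 × 29 (mod 62)
Multiplying step by step:
  47 × 33 = 1551 ≡ 1 (mod 62)
  1 × 39 = 39 ≡ 39 (mod 62)
  39 × 29 = 1131 ≡ 15 (mod 62)
Result: 29^89 ≡ 15 (mod 62)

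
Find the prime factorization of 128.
2^7

Divide by primes starting from smallest:
128 ÷ 2 = 64
64 ÷ 2 = 32
32 ÷ 2 = 16
16 ÷ 2 = 8
8 ÷ 2 = 4
4 ÷ 2 = 2
2 ÷ 2 = 1

128 = 2^7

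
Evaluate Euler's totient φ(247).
216

Prime factorization: 247 = 13 × 19
Using the formula φ(n) = n × Π(1 - 1/p) for each prime factor p:
φ(247) = 247 × (1 - 1/13) × (1 - 1/19)
φ(247) = 216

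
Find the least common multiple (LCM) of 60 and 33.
660

First find GCD(60, 33) using the Euclidean algorithm:
60 = 1 × 33 + 27
33 = 1 × 27 + 6
27 = 4 × 6 + 3
6 = 2 × 3 + 0
GCD(60, 33) = 3

LCM formula: LCM(a, b) = (a × b) / GCD(a, b)
LCM(60, 33) = (60 × 33) / 3
LCM(60, 33) = 1980 / 3
LCM(60, 33) = 660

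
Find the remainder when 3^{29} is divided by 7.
By Fermat: 3^{6} ≡ 1 (mod 7). 29 = 4×6 + 5. So 3^{29} ≡ 3^{5} ≡ 5 (mod 7)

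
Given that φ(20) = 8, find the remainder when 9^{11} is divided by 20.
By Euler: 9^{8} ≡ 1 (mod 20) since gcd(9, 20) = 1. 11 = 1×8 + 3. So 9^{11} ≡ 9^{3} ≡ 9 (mod 20)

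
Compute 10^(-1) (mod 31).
28

Using Extended Euclidean Algorithm:
gcd(10, 31) = 1
Bezout coefficients: 10 × -3 + 31 × 1 = 1
So 10 × -3 ≡ 1 (mod 31)
The inverse is -3 mod 31 = 28
Verification: 10 × 28 = 280 = 9 × 31 + 1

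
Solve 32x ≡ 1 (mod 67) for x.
32^(-1) ≡ 44 (mod 67). Verification: 32 × 44 = 1408 ≡ 1 (mod 67)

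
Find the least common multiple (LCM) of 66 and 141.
3102

First find GCD(66, 141) using the Euclidean algorithm:
66 = 0 × 141 + 66
141 = 2 × 66 + 9
66 = 7 × 9 + 3
9 = 3 × 3 + 0
GCD(66, 141) = 3

LCM formula: LCM(a, b) = (a × b) / GCD(a, b)
LCM(66, 141) = (66 × 141) / 3
LCM(66, 141) = 9306 / 3
LCM(66, 141) = 3102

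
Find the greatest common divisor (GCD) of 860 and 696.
4

Using the Euclidean algorithm:
860 = 1 × 696 + 164
696 = 4 × 164 + 40
164 = 4 × 40 + 4
40 = 10 × 4 + 0

GCD(860, 696) = 4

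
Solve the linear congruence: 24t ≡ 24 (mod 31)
1

Since gcd(24, 31) = 1 divides 24, a solution exists.
Multiply both sides by the inverse of 24 mod 31:
  24^(-1) mod 31 = 22
  x ≡ 22 × 24 ≡ 528 ≡ 1 (mod 31)
Verification: 24 × 1 = 24 = 0 × 31 + 24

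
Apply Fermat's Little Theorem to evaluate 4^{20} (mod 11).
1

By Fermat's Little Theorem, a^(p-1) ≡ 1 (mod p) for prime p and gcd(a, p) = 1
Here p = 11, so 4^10 ≡ 1 (mod 11)
We can reduce the exponent: 20 mod 10 = 0
So 4^20 ≡ 4^0 (mod 11)
Computing: 4^0 mod 11 = 1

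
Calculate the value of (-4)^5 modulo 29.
(-4) ≡ 25 (mod 29). 5 = 4 + 1 (binary 101). Repeated squaring mod 29: 25^1 ≡ 25; 25^2 ≡ 25² = 625 ≡ 16; 25^4 ≡ 16² = 256 ≡ 24. Multiply: (-4)^5 ≡ 25^4 × 25^1 ≡ 24 × 25 (mod 29): 24 × 25 = 600 ≡ 20. So (-4)^5 ≡ 20 (mod 29).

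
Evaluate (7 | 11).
(7/11) = 7^{5} mod 11 = -1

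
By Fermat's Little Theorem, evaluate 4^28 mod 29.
By Fermat's Little Theorem, 4^{28} ≡ 1 (mod 29) since 29 is prime and gcd(4, 29) = 1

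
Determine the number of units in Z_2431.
1920

Prime factorization: 2431 = 11 × 13 × 17
Using the formula φ(n) = n × Π(1 - 1/p) for each prime factor p:
φ(2431) = 2431 × (1 - 1/11) × (1 - 1/13) × (1 - 1/17)
φ(2431) = 1920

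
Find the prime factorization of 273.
3 × 7 × 13

Divide by primes starting from smallest:
273 ÷ 3 = 91
91 ÷ 7 = 13
13 ÷ 13 = 1

273 = 3 × 7 × 13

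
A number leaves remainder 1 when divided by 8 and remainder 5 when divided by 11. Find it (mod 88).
M = 8 × 11 = 88. M₁ = 11, y₁ ≡ 3 (mod 8). M₂ = 8, y₂ ≡ 7 (mod 11). x = 1×11×3 + 5×8×7 ≡ 49 (mod 88)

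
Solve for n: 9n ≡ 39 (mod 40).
31

Since gcd(9, 40) = 1 divides 39, a solution exists.
Multiply both sides by the inverse of 9 mod 40:
  9^(-1) mod 40 = 9
  x ≡ 9 × 39 ≡ 351 ≡ 31 (mod 40)
Verification: 9 × 31 = 279 = 6 × 40 + 39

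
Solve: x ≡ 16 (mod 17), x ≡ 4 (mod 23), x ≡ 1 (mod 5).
M = 17 × 23 × 5 = 1955. M₁ = 115, y₁ ≡ 4 (mod 17). M₂ = 85, y₂ ≡ 13 (mod 23). M₃ = 391, y₃ ≡ 1 (mod 5). x = 16×115×4 + 4×85×13 + 1×391×1 ≡ 441 (mod 1955)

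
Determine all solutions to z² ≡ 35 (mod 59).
The square roots of 35 mod 59 are 25 and 34. Verify: 25² = 625 ≡ 35 (mod 59)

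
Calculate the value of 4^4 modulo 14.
4 = 4 (binary 100). Repeated squaring mod 14: 4^1 ≡ 4; 4^2 ≡ 4² = 16 ≡ 2; 4^4 ≡ 2² = 4 ≡ 4. So 4^4 ≡ 4 (mod 14).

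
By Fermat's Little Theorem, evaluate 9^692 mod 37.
By Fermat: 9^{36} ≡ 1 (mod 37). 692 ≡ 8 (mod 36). So 9^{692} ≡ 9^{8} ≡ 33 (mod 37)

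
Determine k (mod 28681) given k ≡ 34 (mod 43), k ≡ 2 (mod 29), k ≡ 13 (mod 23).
5280

Using the Chinese Remainder Theorem:
M = product of moduli = 28681
For equation 1: M_1 = 667, 667 ≡ 22 (mod 43), inverse of 667 mod 43 is 2 (check: 22 × 2 = 44 ≡ 1 (mod 43))
For equation 2: M_2 = 989, 989 ≡ 3 (mod 29), inverse of 989 mod 29 is 10 (check: 3 × 10 = 30 ≡ 1 (mod 29))
For equation 3: M_3 = 1247, 1247 ≡ 5 (mod 23), inverse of 1247 mod 23 is 14 (check: 5 × 14 = 70 ≡ 1 (mod 23))
Combine: k ≡ Σ r_i×M_i×(M_i⁻¹ mod m_i) = 34×667×2 + 2×989×10 + 13×1247×14 = 45356 + 19780 + 226954 = 292090
292090 mod 28681 = 5280
k ≡ 5280 (mod 28681)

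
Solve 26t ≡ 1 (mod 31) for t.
6

Using Extended Euclidean Algorithm:
gcd(26, 31) = 1
Bezout coefficients: 26 × 6 + 31 × -5 = 1
So 26 × 6 ≡ 1 (mod 31)
The inverse is 6 mod 31 = 6
Verification: 26 × 6 = 156 = 5 × 31 + 1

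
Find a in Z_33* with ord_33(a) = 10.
2 has order 10 mod 33 since 2^{10} ≡ 1 (mod 33) and no smaller power works.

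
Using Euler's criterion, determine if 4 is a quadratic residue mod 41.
By Euler's criterion: 4^{20} ≡ 1 (mod 41). Since this equals 1, 4 is a QR.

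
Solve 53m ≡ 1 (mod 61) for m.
53^(-1) ≡ 38 (mod 61). Verification: 53 × 38 = 2014 ≡ 1 (mod 61)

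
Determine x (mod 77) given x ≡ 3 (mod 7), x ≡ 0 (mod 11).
66

Using the Chinese Remainder Theorem:
M = product of moduli = 77
For equation 1: M_1 = 11, 11 ≡ 4 (mod 7), inverse of 11 mod 7 is 2 (check: 4 × 2 = 8 ≡ 1 (mod 7))
For equation 2: M_2 = 7, 7 ≡ 7 (mod 11), inverse of 7 mod 11 is 8 (check: 7 × 8 = 56 ≡ 1 (mod 11))
Combine: x ≡ Σ r_i×M_i×(M_i⁻¹ mod m_i) = 3×11×2 + 0×7×8 = 66 + 0 = 66
66 mod 77 = 66
x ≡ 66 (mod 77)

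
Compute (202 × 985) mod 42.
16

(202 × 985) = 198970
198970 mod 42 = 16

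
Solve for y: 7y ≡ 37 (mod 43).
36

Since gcd(7, 43) = 1 divides 37, a solution exists.
Multiply both sides by the inverse of 7 mod 43:
  7^(-1) mod 43 = 37
  x ≡ 37 × 37 ≡ 1369 ≡ 36 (mod 43)
Verification: 7 × 36 = 252 = 5 × 43 + 37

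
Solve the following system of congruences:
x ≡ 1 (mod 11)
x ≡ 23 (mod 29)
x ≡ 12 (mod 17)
2256

Using the Chinese Remainder Theorem:
M = product of moduli = 5423
For equation 1: M_1 = 493, 493 ≡ 9 (mod 11), inverse of 493 mod 11 is 5 (check: 9 × 5 = 45 ≡ 1 (mod 11))
For equation 2: M_2 = 187, 187 ≡ 13 (mod 29), inverse of 187 mod 29 is 9 (check: 13 × 9 = 117 ≡ 1 (mod 29))
For equation 3: M_3 = 319, 319 ≡ 13 (mod 17), inverse of 319 mod 17 is 4 (check: 13 × 4 = 52 ≡ 1 (mod 17))
Combine: x ≡ Σ r_i×M_i×(M_i⁻¹ mod m_i) = 1×493×5 + 23×187×9 + 12×319×4 = 2465 + 38709 + 15312 = 56486
56486 mod 5423 = 2256
x ≡ 2256 (mod 5423)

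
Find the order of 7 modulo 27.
Powers of 7 mod 27: 7^1≡7, 7^2≡22, 7^3≡19, 7^4≡25, 7^5≡13, 7^6≡10, 7^7≡16, 7^8≡4, 7^9≡1. Order = 9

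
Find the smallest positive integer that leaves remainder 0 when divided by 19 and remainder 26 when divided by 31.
M = 19 × 31 = 589. M₁ = 31, y₁ ≡ 8 (mod 19). M₂ = 19, y₂ ≡ 18 (mod 31). k = 0×31×8 + 26×19×18 ≡ 57 (mod 589). The smallest positive such number is 57.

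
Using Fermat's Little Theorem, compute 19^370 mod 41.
By Fermat: 19^{40} ≡ 1 (mod 41). 370 ≡ 10 (mod 40). So 19^{370} ≡ 19^{10} ≡ 32 (mod 41)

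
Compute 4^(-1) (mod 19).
5

Using Extended Euclidean Algorithm:
gcd(4, 19) = 1
Bezout coefficients: 4 × 5 + 19 × -1 = 1
So 4 × 5 ≡ 1 (mod 19)
The inverse is 5 mod 19 = 5
Verification: 4 × 5 = 20 = 1 × 19 + 1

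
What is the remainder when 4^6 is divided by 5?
6 = 4 + 2 (binary 110). Repeated squaring mod 5: 4^1 ≡ 4; 4^2 ≡ 4² = 16 ≡ 1; 4^4 ≡ 1² = 1 ≡ 1. Multiply: 4^6 = 4^4 × 4^2 ≡ 1 × 1 (mod 5): 1 × 1 = 1 ≡ 1. So 4^6 ≡ 1 (mod 5).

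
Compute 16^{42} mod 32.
0

Using successive squaring:
Binary expansion of 42: 101010
Powers of 16 mod 32 (each is the square of the previous):
  16^1 ≡ 16 (mod 32)
  16^2 ≡ 16² = 256 ≡ 0 (mod 32)
  16^4 ≡ 0² = 0 ≡ 0 (mod 32)
  16^8 ≡ 0² = 0 ≡ 0 (mod 32)
  16^16 ≡ 0² = 0 ≡ 0 (mod 32)
  16^32 ≡ 0² = 0 ≡ 0 (mod 32)
42 = 32 + 8 + 2, so 16^42 = 16^32 × 16^8 × 16^2 ≡ 0 × 0 × 0 (mod 32)
Multiplying step by step:
  0 × 0 = 0 ≡ 0 (mod 32)
  0 × 0 = 0 ≡ 0 (mod 32)
Result: 16^42 ≡ 0 (mod 32)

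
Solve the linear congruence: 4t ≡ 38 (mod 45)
32

Since gcd(4, 45) = 1 divides 38, a solution exists.
Multiply both sides by the inverse of 4 mod 45:
  4^(-1) mod 45 = 34
  x ≡ 34 × 38 ≡ 1292 ≡ 32 (mod 45)
Verification: 4 × 32 = 128 = 2 × 45 + 38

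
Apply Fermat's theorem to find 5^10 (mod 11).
By Fermat's Little Theorem, 5^{10} ≡ 1 (mod 11) since 11 is prime and gcd(5, 11) = 1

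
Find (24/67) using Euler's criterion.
(24/67) = 24^{33} mod 67 = 1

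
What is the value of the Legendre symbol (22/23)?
(22/23) = 22^{11} mod 23 = -1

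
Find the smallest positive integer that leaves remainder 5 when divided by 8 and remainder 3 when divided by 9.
M = 8 × 9 = 72. M₁ = 9, y₁ ≡ 1 (mod 8). M₂ = 8, y₂ ≡ 8 (mod 9). k = 5×9×1 + 3×8×8 ≡ 21 (mod 72). The smallest positive such number is 21.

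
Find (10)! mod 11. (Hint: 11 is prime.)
By Wilson's theorem, (10)! ≡ -1 ≡ 10 (mod 11)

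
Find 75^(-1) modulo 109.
16

Using Extended Euclidean Algorithm:
gcd(75, 109) = 1
Bezout coefficients: 75 × 16 + 109 × -11 = 1
So 75 × 16 ≡ 1 (mod 109)
The inverse is 16 mod 109 = 16
Verification: 75 × 16 = 1200 = 11 × 109 + 1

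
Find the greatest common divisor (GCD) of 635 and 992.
1

Using the Euclidean algorithm:
635 = 0 × 992 + 635
992 = 1 × 635 + 357
635 = 1 × 357 + 278
357 = 1 × 278 + 79
278 = 3 × 79 + 41
79 = 1 × 41 + 38
41 = 1 × 38 + 3
38 = 12 × 3 + 2
3 = 1 × 2 + 1
2 = 2 × 1 + 0

GCD(635, 992) = 1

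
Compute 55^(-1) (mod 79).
55^(-1) ≡ 23 (mod 79). Verification: 55 × 23 = 1265 ≡ 1 (mod 79)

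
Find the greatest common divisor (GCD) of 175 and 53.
1

Using the Euclidean algorithm:
175 = 3 × 53 + 16
53 = 3 × 16 + 5
16 = 3 × 5 + 1
5 = 5 × 1 + 0

GCD(175, 53) = 1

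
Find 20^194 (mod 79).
Using Fermat: 20^{78} ≡ 1 (mod 79). 194 ≡ 38 (mod 78). So 20^{194} ≡ 20^{38} ≡ 4 (mod 79)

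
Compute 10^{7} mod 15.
10

Using successive squaring:
Binary expansion of 7: 111
Powers of 10 mod 15 (each is the square of the previous):
  10^1 ≡ 10 (mod 15)
  10^2 ≡ 10² = 100 ≡ 10 (mod 15)
  10^4 ≡ 10² = 100 ≡ 10 (mod 15)
7 = 4 + 2 + 1, so 10^7 = 10^4 × 10^2 × 10^1 ≡ 10 × 10 × 10 (mod 15)
Multiplying step by step:
  10 × 10 = 100 ≡ 10 (mod 15)
  10 × 10 = 100 ≡ 10 (mod 15)
Result: 10^7 ≡ 10 (mod 15)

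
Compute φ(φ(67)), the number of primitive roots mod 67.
Number of primitive roots mod 67 = φ(66) = 20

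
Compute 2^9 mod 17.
9 = 8 + 1 (binary 1001). Repeated squaring mod 17: 2^1 ≡ 2; 2^2 ≡ 2² = 4 ≡ 4; 2^4 ≡ 4² = 16 ≡ 16; 2^8 ≡ 16² = 256 ≡ 1. Multiply: 2^9 = 2^8 × 2^1 ≡ 1 × 2 (mod 17): 1 × 2 = 2 ≡ 2. So 2^9 ≡ 2 (mod 17).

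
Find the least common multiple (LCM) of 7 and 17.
119

First find GCD(7, 17) using the Euclidean algorithm:
7 = 0 × 17 + 7
17 = 2 × 7 + 3
7 = 2 × 3 + 1
3 = 3 × 1 + 0
GCD(7, 17) = 1

LCM formula: LCM(a, b) = (a × b) / GCD(a, b)
LCM(7, 17) = (7 × 17) / 1
LCM(7, 17) = 119 / 1
LCM(7, 17) = 119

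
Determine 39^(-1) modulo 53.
39^(-1) ≡ 34 (mod 53). Verification: 39 × 34 = 1326 ≡ 1 (mod 53)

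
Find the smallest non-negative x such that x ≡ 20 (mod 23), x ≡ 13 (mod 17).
319

Using the Chinese Remainder Theorem:
M = product of moduli = 391
For equation 1: M_1 = 17, 17 ≡ 17 (mod 23), inverse of 17 mod 23 is 19 (check: 17 × 19 = 323 ≡ 1 (mod 23))
For equation 2: M_2 = 23, 23 ≡ 6 (mod 17), inverse of 23 mod 17 is 3 (check: 6 × 3 = 18 ≡ 1 (mod 17))
Combine: x ≡ Σ r_i×M_i×(M_i⁻¹ mod m_i) = 20×17×19 + 13×23×3 = 6460 + 897 = 7357
7357 mod 391 = 319
x ≡ 319 (mod 391)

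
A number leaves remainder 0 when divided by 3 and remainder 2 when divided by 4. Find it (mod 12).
M = 3 × 4 = 12. M₁ = 4, y₁ ≡ 1 (mod 3). M₂ = 3, y₂ ≡ 3 (mod 4). n = 0×4×1 + 2×3×3 ≡ 6 (mod 12)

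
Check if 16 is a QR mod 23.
By Euler's criterion: 16^{11} ≡ 1 (mod 23). Since this equals 1, 16 is a QR.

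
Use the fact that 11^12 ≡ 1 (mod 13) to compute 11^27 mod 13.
By Fermat: 11^{12} ≡ 1 (mod 13). 27 = 2×12 + 3. So 11^{27} ≡ 11^{3} ≡ 5 (mod 13)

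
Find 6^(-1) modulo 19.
16

Using Extended Euclidean Algorithm:
gcd(6, 19) = 1
Bezout coefficients: 6 × -3 + 19 × 1 = 1
So 6 × -3 ≡ 1 (mod 19)
The inverse is -3 mod 19 = 16
Verification: 6 × 16 = 96 = 5 × 19 + 1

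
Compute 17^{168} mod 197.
178

Using successive squaring:
Binary expansion of 168: 10101000
Powers of 17 mod 197 (each is the square of the previous):
  17^1 ≡ 17 (mod 197)
  17^2 ≡ 17² = 289 ≡ 92 (mod 197)
  17^4 ≡ 92² = 8464 ≡ 190 (mod 197)
  17^8 ≡ 190² = 36100 ≡ 49 (mod 197)
  17^16 ≡ 49² = 2401 ≡ 37 (mod 197)
  17^32 ≡ 37² = 1369 ≡ 187 (mod 197)
  17^64 ≡ 187² = 34969 ≡ 100 (mod 197)
  17^128 ≡ 100² = 10000 ≡ 150 (mod 197)
168 = 128 + 32 + 8, so 17^168 = 17^128 × 17^32 × 17^8 ≡ 150 × 187 × 49 (mod 197)
Multiplying step by step:
  150 × 187 = 28050 ≡ 76 (mod 197)
  76 × 49 = 3724 ≡ 178 (mod 197)
Result: 17^168 ≡ 178 (mod 197)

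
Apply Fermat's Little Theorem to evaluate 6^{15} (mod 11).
10

By Fermat's Little Theorem, a^(p-1) ≡ 1 (mod p) for prime p and gcd(a, p) = 1
Here p = 11, so 6^10 ≡ 1 (mod 11)
We can reduce the exponent: 15 mod 10 = 5
So 6^15 ≡ 6^5 (mod 11)
Computing: 6^5 mod 11 = 10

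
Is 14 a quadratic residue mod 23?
By Euler's criterion: 14^{11} ≡ 22 (mod 23). Since this equals -1 (≡ 22), 14 is not a QR.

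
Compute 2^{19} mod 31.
16

Using successive squaring:
Binary expansion of 19: 10011
Powers of 2 mod 31 (each is the square of the previous):
  2^1 ≡ 2 (mod 31)
  2^2 ≡ 2² = 4 ≡ 4 (mod 31)
  2^4 ≡ 4² = 16 ≡ 16 (mod 31)
  2^8 ≡ 16² = 256 ≡ 8 (mod 31)
  2^16 ≡ 8² = 64 ≡ 2 (mod 31)
19 = 16 + 2 + 1, so 2^19 = 2^16 × 2^2 × 2^1 ≡ 2 × 4 × 2 (mod 31)
Multiplying step by step:
  2 × 4 = 8 ≡ 8 (mod 31)
  8 × 2 = 16 ≡ 16 (mod 31)
Result: 2^19 ≡ 16 (mod 31)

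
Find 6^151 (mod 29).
Using Fermat: 6^{28} ≡ 1 (mod 29). 151 ≡ 11 (mod 28). So 6^{151} ≡ 6^{11} ≡ 9 (mod 29)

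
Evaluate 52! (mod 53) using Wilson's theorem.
By Wilson's theorem, (52)! ≡ -1 ≡ 52 (mod 53)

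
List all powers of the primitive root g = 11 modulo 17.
g^1, g^2, ..., g^{16} mod 17: {11, 2, 5, 4, 10, 8, 3, 16, 6, 15, 12, 13, 7, 9, 14, 1}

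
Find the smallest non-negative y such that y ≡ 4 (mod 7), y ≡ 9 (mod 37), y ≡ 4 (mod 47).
2636

Using the Chinese Remainder Theorem:
M = product of moduli = 12173
For equation 1: M_1 = 1739, 1739 ≡ 3 (mod 7), inverse of 1739 mod 7 is 5 (check: 3 × 5 = 15 ≡ 1 (mod 7))
For equation 2: M_2 = 329, 329 ≡ 33 (mod 37), inverse of 329 mod 37 is 9 (check: 33 × 9 = 297 ≡ 1 (mod 37))
For equation 3: M_3 = 259, 259 ≡ 24 (mod 47), inverse of 259 mod 47 is 2 (check: 24 × 2 = 48 ≡ 1 (mod 47))
Combine: y ≡ Σ r_i×M_i×(M_i⁻¹ mod m_i) = 4×1739×5 + 9×329×9 + 4×259×2 = 34780 + 26649 + 2072 = 63501
63501 mod 12173 = 2636
y ≡ 2636 (mod 12173)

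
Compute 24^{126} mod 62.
4

Using successive squaring:
Binary expansion of 126: 1111110
Powers of 24 mod 62 (each is the square of the previous):
  24^1 ≡ 24 (mod 62)
  24^2 ≡ 24² = 576 ≡ 18 (mod 62)
  24^4 ≡ 18² = 324 ≡ 14 (mod 62)
  24^8 ≡ 14² = 196 ≡ 10 (mod 62)
  24^16 ≡ 10² = 100 ≡ 38 (mod 62)
  24^32 ≡ 38² = 1444 ≡ 18 (mod 62)
  24^64 ≡ 18² = 324 ≡ 14 (mod 62)
126 = 64 + 32 + 16 + 8 + 4 + 2, so 24^126 = 24^64 × 24^32 × 24^16 × 24^8 × 24^4 × 24^2 ≡ 14 × 18 × 38 × 10 × 14 × 18 (mod 62)
Multiplying step by step:
  14 × 18 = 252 ≡ 4 (mod 62)
  4 × 38 = 152 ≡ 28 (mod 62)
  28 × 10 = 280 ≡ 32 (mod 62)
  32 × 14 = 448 ≡ 14 (mod 62)
  14 × 18 = 252 ≡ 4 (mod 62)
Result: 24^126 ≡ 4 (mod 62)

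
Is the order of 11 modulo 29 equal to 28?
Yes, ord_29(11) = 28.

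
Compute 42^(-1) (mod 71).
22

Using Extended Euclidean Algorithm:
gcd(42, 71) = 1
Bezout coefficients: 42 × 22 + 71 × -13 = 1
So 42 × 22 ≡ 1 (mod 71)
The inverse is 22 mod 71 = 22
Verification: 42 × 22 = 924 = 13 × 71 + 1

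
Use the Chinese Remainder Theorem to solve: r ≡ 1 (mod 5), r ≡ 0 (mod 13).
M = 5 × 13 = 65. M₁ = 13, y₁ ≡ 2 (mod 5). M₂ = 5, y₂ ≡ 8 (mod 13). r = 1×13×2 + 0×5×8 ≡ 26 (mod 65)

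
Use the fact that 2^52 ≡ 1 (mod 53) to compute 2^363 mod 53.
By Fermat: 2^{52} ≡ 1 (mod 53). 363 = 6×52 + 51. So 2^{363} ≡ 2^{51} ≡ 27 (mod 53)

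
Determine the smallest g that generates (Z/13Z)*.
2

A primitive root g modulo p has order p-1 = 12
Prime divisors of 12: [2, 3]
g is a primitive root iff g^(12/q) ≢ 1 (mod 13) for each prime divisor q
Testing small values:
  g = 2: 2^6 ≡ 12, 2^4 ≡ 3 (mod 13) → none is 1, primitive root!
The smallest primitive root is 2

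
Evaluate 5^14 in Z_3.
Using Fermat: 5^{2} ≡ 1 (mod 3). 14 ≡ 0 (mod 2). So 5^{14} ≡ 5^{0} ≡ 1 (mod 3)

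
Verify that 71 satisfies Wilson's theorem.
(70)! mod 71 = 70. Since this equals -1 (mod 71), Wilson confirms 71 is prime.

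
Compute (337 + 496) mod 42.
35

(337 + 496) = 833
833 mod 42 = 35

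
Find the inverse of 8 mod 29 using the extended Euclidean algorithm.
Extended GCD: 8(11) + 29(-3) = 1. So 8^(-1) ≡ 11 ≡ 11 (mod 29). Verify: 8 × 11 = 88 ≡ 1 (mod 29)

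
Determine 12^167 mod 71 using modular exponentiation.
Using Fermat: 12^{70} ≡ 1 (mod 71). 167 ≡ 27 (mod 70). So 12^{167} ≡ 12^{27} ≡ 40 (mod 71)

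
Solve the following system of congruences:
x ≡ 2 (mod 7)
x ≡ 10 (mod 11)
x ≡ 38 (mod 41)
2375

Using the Chinese Remainder Theorem:
M = product of moduli = 3157
For equation 1: M_1 = 451, 451 ≡ 3 (mod 7), inverse of 451 mod 7 is 5 (check: 3 × 5 = 15 ≡ 1 (mod 7))
For equation 2: M_2 = 287, 287 ≡ 1 (mod 11), inverse of 287 mod 11 is 1 (check: 1 × 1 = 1 ≡ 1 (mod 11))
For equation 3: M_3 = 77, 77 ≡ 36 (mod 41), inverse of 77 mod 41 is 8 (check: 36 × 8 = 288 ≡ 1 (mod 41))
Combine: x ≡ Σ r_i×M_i×(M_i⁻¹ mod m_i) = 2×451×5 + 10×287×1 + 38×77×8 = 4510 + 2870 + 23408 = 30788
30788 mod 3157 = 2375
x ≡ 2375 (mod 3157)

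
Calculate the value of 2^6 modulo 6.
6 = 4 + 2 (binary 110). Repeated squaring mod 6: 2^1 ≡ 2; 2^2 ≡ 2² = 4 ≡ 4; 2^4 ≡ 4² = 16 ≡ 4. Multiply: 2^6 = 2^4 × 2^2 ≡ 4 × 4 (mod 6): 4 × 4 = 16 ≡ 4. So 2^6 ≡ 4 (mod 6).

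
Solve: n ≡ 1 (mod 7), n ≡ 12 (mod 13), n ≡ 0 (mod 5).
M = 7 × 13 × 5 = 455. M₁ = 65, y₁ ≡ 4 (mod 7). M₂ = 35, y₂ ≡ 3 (mod 13). M₃ = 91, y₃ ≡ 1 (mod 5). n = 1×65×4 + 12×35×3 + 0×91×1 ≡ 155 (mod 455)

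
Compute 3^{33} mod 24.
3

Using successive squaring:
Binary expansion of 33: 100001
Powers of 3 mod 24 (each is the square of the previous):
  3^1 ≡ 3 (mod 24)
  3^2 ≡ 3² = 9 ≡ 9 (mod 24)
  3^4 ≡ 9² = 81 ≡ 9 (mod 24)
  3^8 ≡ 9² = 81 ≡ 9 (mod 24)
  3^16 ≡ 9² = 81 ≡ 9 (mod 24)
  3^32 ≡ 9² = 81 ≡ 9 (mod 24)
33 = 32 + 1, so 3^33 = 3^32 × 3^1 ≡ 9 × 3 (mod 24)
Multiplying step by step:
  9 × 3 = 27 ≡ 3 (mod 24)
Result: 3^33 ≡ 3 (mod 24)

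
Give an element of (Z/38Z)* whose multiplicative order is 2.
37 has order 2 mod 38 since 37^{2} ≡ 1 (mod 38) and no smaller power works.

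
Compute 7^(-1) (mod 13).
7^(-1) ≡ 2 (mod 13). Verification: 7 × 2 = 14 ≡ 1 (mod 13)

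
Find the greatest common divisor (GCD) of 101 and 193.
1

Using the Euclidean algorithm:
101 = 0 × 193 + 101
193 = 1 × 101 + 92
101 = 1 × 92 + 9
92 = 10 × 9 + 2
9 = 4 × 2 + 1
2 = 2 × 1 + 0

GCD(101, 193) = 1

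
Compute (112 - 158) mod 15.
14

(112 - 158) = -46
-46 mod 15 = 14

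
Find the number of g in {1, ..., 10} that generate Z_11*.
Number of primitive roots mod 11 = φ(10) = 4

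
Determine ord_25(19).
Powers of 19 mod 25: 19^1≡19, 19^2≡11, 19^3≡9, 19^4≡21, 19^5≡24, 19^6≡6, 19^7≡14, 19^8≡16, 19^9≡4, 19^10≡1. Order = 10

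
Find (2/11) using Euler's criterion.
(2/11) = 2^{5} mod 11 = -1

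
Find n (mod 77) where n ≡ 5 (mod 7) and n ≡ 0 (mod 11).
M = 7 × 11 = 77. M₁ = 11, y₁ ≡ 2 (mod 7). M₂ = 7, y₂ ≡ 8 (mod 11). n = 5×11×2 + 0×7×8 ≡ 33 (mod 77)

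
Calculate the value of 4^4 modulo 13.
4 = 4 (binary 100). Repeated squaring mod 13: 4^1 ≡ 4; 4^2 ≡ 4² = 16 ≡ 3; 4^4 ≡ 3² = 9 ≡ 9. So 4^4 ≡ 9 (mod 13).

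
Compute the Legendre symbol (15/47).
(15/47) = 15^{23} mod 47 = -1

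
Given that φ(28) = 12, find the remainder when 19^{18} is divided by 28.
By Euler: 19^{12} ≡ 1 (mod 28) since gcd(19, 28) = 1. 18 = 1×12 + 6. So 19^{18} ≡ 19^{6} ≡ 1 (mod 28)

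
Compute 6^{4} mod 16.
0

Using successive squaring:
Binary expansion of 4: 100
Powers of 6 mod 16 (each is the square of the previous):
  6^1 ≡ 6 (mod 16)
  6^2 ≡ 6² = 36 ≡ 4 (mod 16)
  6^4 ≡ 4² = 16 ≡ 0 (mod 16)
4 is a power of 2, so 6^4 is the last square: ≡ 0 (mod 16)
Result: 6^4 ≡ 0 (mod 16)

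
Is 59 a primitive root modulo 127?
p - 1 = 126 has prime divisors 2, 3, 7. Check 59^(126/q) mod 127 for each: 59^(126/2) = 59^63 ≡ 126, 59^(126/3) = 59^42 ≡ 19, 59^(126/7) = 59^18 ≡ 1 (mod 127). Since 59^18 ≡ 1 (mod 127), the order of 59 divides 18 (in fact the order is 18) ≠ 126, so it is not a primitive root.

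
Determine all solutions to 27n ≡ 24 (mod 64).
8

Since gcd(27, 64) = 1 divides 24, a solution exists.
Multiply both sides by the inverse of 27 mod 64:
  27^(-1) mod 64 = 19
  x ≡ 19 × 24 ≡ 456 ≡ 8 (mod 64)
Verification: 27 × 8 = 216 = 3 × 64 + 24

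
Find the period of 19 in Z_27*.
Powers of 19 mod 27: 19^1≡19, 19^2≡10, 19^3≡1. Order = 3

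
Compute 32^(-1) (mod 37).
32^(-1) ≡ 22 (mod 37). Verification: 32 × 22 = 704 ≡ 1 (mod 37)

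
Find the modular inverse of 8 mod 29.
8^(-1) ≡ 11 (mod 29). Verification: 8 × 11 = 88 ≡ 1 (mod 29)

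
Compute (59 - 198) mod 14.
1

(59 - 198) = -139
-139 mod 14 = 1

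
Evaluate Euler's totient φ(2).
1

Prime factorization: 2 = 2
Using the formula φ(n) = n × Π(1 - 1/p) for each prime factor p:
φ(2) = 2 × (1 - 1/2)
φ(2) = 1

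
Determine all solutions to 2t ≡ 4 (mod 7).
2

Since gcd(2, 7) = 1 divides 4, a solution exists.
Multiply both sides by the inverse of 2 mod 7:
  2^(-1) mod 7 = 4
  x ≡ 4 × 4 ≡ 16 ≡ 2 (mod 7)
Verification: 2 × 2 = 4 = 0 × 7 + 4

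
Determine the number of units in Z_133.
108

Prime factorization: 133 = 7 × 19
Using the formula φ(n) = n × Π(1 - 1/p) for each prime factor p:
φ(133) = 133 × (1 - 1/7) × (1 - 1/19)
φ(133) = 108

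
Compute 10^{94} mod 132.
100

Using successive squaring:
Binary expansion of 94: 1011110
Powers of 10 mod 132 (each is the square of the previous):
  10^1 ≡ 10 (mod 132)
  10^2 ≡ 10² = 100 ≡ 100 (mod 132)
  10^4 ≡ 100² = 10000 ≡ 100 (mod 132)
  10^8 ≡ 100² = 10000 ≡ 100 (mod 132)
  10^16 ≡ 100² = 10000 ≡ 100 (mod 132)
  10^32 ≡ 100² = 10000 ≡ 100 (mod 132)
  10^64 ≡ 100² = 10000 ≡ 100 (mod 132)
94 = 64 + 16 + 8 + 4 + 2, so 10^94 = 10^64 × 10^16 × 10^8 × 10^4 × 10^2 ≡ 100 × 100 × 100 × 100 × 100 (mod 132)
Multiplying step by step:
  100 × 100 = 10000 ≡ 100 (mod 132)
  100 × 100 = 10000 ≡ 100 (mod 132)
  100 × 100 = 10000 ≡ 100 (mod 132)
  100 × 100 = 10000 ≡ 100 (mod 132)
Result: 10^94 ≡ 100 (mod 132)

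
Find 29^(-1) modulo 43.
3

Using Extended Euclidean Algorithm:
gcd(29, 43) = 1
Bezout coefficients: 29 × 3 + 43 × -2 = 1
So 29 × 3 ≡ 1 (mod 43)
The inverse is 3 mod 43 = 3
Verification: 29 × 3 = 87 = 2 × 43 + 1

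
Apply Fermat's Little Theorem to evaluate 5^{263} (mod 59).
25

By Fermat's Little Theorem, a^(p-1) ≡ 1 (mod p) for prime p and gcd(a, p) = 1
Here p = 59, so 5^58 ≡ 1 (mod 59)
We can reduce the exponent: 263 mod 58 = 31
So 5^263 ≡ 5^31 (mod 59)
Computing: 5^31 mod 59 = 25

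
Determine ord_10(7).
Powers of 7 mod 10: 7^1≡7, 7^2≡9, 7^3≡3, 7^4≡1. Order = 4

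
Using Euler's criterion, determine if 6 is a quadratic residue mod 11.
By Euler's criterion: 6^{5} ≡ 10 (mod 11). Since this equals -1 (≡ 10), 6 is not a QR.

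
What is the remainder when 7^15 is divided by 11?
Using Fermat: 7^{10} ≡ 1 (mod 11). 15 ≡ 5 (mod 10). So 7^{15} ≡ 7^{5} ≡ 10 (mod 11)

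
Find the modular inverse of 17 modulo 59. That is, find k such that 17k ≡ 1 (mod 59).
7

Using Extended Euclidean Algorithm:
gcd(17, 59) = 1
Bezout coefficients: 17 × 7 + 59 × -2 = 1
So 17 × 7 ≡ 1 (mod 59)
The inverse is 7 mod 59 = 7
Verification: 17 × 7 = 119 = 2 × 59 + 1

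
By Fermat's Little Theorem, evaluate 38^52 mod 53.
By Fermat's Little Theorem, 38^{52} ≡ 1 (mod 53) since 53 is prime and gcd(38, 53) = 1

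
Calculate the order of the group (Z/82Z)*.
40

Prime factorization: 82 = 2 × 41
Using the formula φ(n) = n × Π(1 - 1/p) for each prime factor p:
φ(82) = 82 × (1 - 1/2) × (1 - 1/41)
φ(82) = 40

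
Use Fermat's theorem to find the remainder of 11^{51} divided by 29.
27

By Fermat's Little Theorem, a^(p-1) ≡ 1 (mod p) for prime p and gcd(a, p) = 1
Here p = 29, so 11^28 ≡ 1 (mod 29)
We can reduce the exponent: 51 mod 28 = 23
So 11^51 ≡ 11^23 (mod 29)
Computing: 11^23 mod 29 = 27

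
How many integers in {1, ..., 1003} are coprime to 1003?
928

Prime factorization: 1003 = 17 × 59
Using the formula φ(n) = n × Π(1 - 1/p) for each prime factor p:
φ(1003) = 1003 × (1 - 1/17) × (1 - 1/59)
φ(1003) = 928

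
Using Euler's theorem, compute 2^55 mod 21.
By Euler: 2^{12} ≡ 1 (mod 21) since gcd(2, 21) = 1. 55 = 4×12 + 7. So 2^{55} ≡ 2^{7} ≡ 2 (mod 21)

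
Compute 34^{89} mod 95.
14

Using successive squaring:
Binary expansion of 89: 1011001
Powers of 34 mod 95 (each is the square of the previous):
  34^1 ≡ 34 (mod 95)
  34^2 ≡ 34² = 1156 ≡ 16 (mod 95)
  34^4 ≡ 16² = 256 ≡ 66 (mod 95)
  34^8 ≡ 66² = 4356 ≡ 81 (mod 95)
  34^16 ≡ 81² = 6561 ≡ 6 (mod 95)
  34^32 ≡ 6² = 36 ≡ 36 (mod 95)
  34^64 ≡ 36² = 1296 ≡ 61 (mod 95)
89 = 64 + 16 + 8 + 1, so 34^89 = 34^64 × 34^16 × 34^8 × 34^1 ≡ 61 × 6 × 81 × 34 (mod 95)
Multiplying step by step:
  61 × 6 = 366 ≡ 81 (mod 95)
  81 × 81 = 6561 ≡ 6 (mod 95)
  6 × 34 = 204 ≡ 14 (mod 95)
Result: 34^89 ≡ 14 (mod 95)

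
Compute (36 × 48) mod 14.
6

(36 × 48) = 1728
1728 mod 14 = 6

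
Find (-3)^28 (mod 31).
Using repeated squaring. (-3) ≡ 28 (mod 31). 28 = 16 + 8 + 4 (binary 11100). Repeated squaring mod 31: 28^1 ≡ 28; 28^2 ≡ 28² = 784 ≡ 9; 28^4 ≡ 9² = 81 ≡ 19; 28^8 ≡ 19² = 361 ≡ 20; 28^16 ≡ 20² = 400 ≡ 28. Multiply: (-3)^28 ≡ 28^16 × 28^8 × 28^4 ≡ 28 × 20 × 19 (mod 31): 28 × 20 = 560 ≡ 2; 2 × 19 = 38 ≡ 7. So (-3)^28 ≡ 7 (mod 31).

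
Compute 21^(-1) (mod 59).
21^(-1) ≡ 45 (mod 59). Verification: 21 × 45 = 945 ≡ 1 (mod 59)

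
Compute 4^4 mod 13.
4 = 4 (binary 100). Repeated squaring mod 13: 4^1 ≡ 4; 4^2 ≡ 4² = 16 ≡ 3; 4^4 ≡ 3² = 9 ≡ 9. So 4^4 ≡ 9 (mod 13).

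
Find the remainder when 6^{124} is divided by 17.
By Fermat: 6^{16} ≡ 1 (mod 17). 124 = 7×16 + 12. So 6^{124} ≡ 6^{12} ≡ 13 (mod 17)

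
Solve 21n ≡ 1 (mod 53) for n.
21^(-1) ≡ 48 (mod 53). Verification: 21 × 48 = 1008 ≡ 1 (mod 53)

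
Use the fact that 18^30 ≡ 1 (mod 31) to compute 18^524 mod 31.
By Fermat: 18^{30} ≡ 1 (mod 31). 524 ≡ 14 (mod 30). So 18^{524} ≡ 18^{14} ≡ 19 (mod 31)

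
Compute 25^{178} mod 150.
25

Using successive squaring:
Binary expansion of 178: 10110010
Powers of 25 mod 150 (each is the square of the previous):
  25^1 ≡ 25 (mod 150)
  25^2 ≡ 25² = 625 ≡ 25 (mod 150)
  25^4 ≡ 25² = 625 ≡ 25 (mod 150)
  25^8 ≡ 25² = 625 ≡ 25 (mod 150)
  25^16 ≡ 25² = 625 ≡ 25 (mod 150)
  25^32 ≡ 25² = 625 ≡ 25 (mod 150)
  25^64 ≡ 25² = 625 ≡ 25 (mod 150)
  25^128 ≡ 25² = 625 ≡ 25 (mod 150)
178 = 128 + 32 + 16 + 2, so 25^178 = 25^128 × 25^32 × 25^16 × 25^2 ≡ 25 × 25 × 25 × 25 (mod 150)
Multiplying step by step:
  25 × 25 = 625 ≡ 25 (mod 150)
  25 × 25 = 625 ≡ 25 (mod 150)
  25 × 25 = 625 ≡ 25 (mod 150)
Result: 25^178 ≡ 25 (mod 150)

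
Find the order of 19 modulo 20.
Powers of 19 mod 20: 19^1≡19, 19^2≡1. Order = 2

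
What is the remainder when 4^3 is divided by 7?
3 = 2 + 1 (binary 11). Repeated squaring mod 7: 4^1 ≡ 4; 4^2 ≡ 4² = 16 ≡ 2. Multiply: 4^3 = 4^2 × 4^1 ≡ 2 × 4 (mod 7): 2 × 4 = 8 ≡ 1. So 4^3 ≡ 1 (mod 7).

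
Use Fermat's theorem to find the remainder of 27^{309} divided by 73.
27

By Fermat's Little Theorem, a^(p-1) ≡ 1 (mod p) for prime p and gcd(a, p) = 1
Here p = 73, so 27^72 ≡ 1 (mod 73)
We can reduce the exponent: 309 mod 72 = 21
So 27^309 ≡ 27^21 (mod 73)
Computing: 27^21 mod 73 = 27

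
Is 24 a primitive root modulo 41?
Yes

To verify, check if 24^(40/q) ≢ 1 (mod 41) for each prime divisor q of 40
Divisors of 40 = 40: [1, 2, 4, 5, 8, 10, 20, 40]
  24^(40/2) = 24^20 ≡ 40 (mod 41)
  24^(40/5) = 24^8 ≡ 16 (mod 41)
Conclusion: 24 is a primitive root modulo 41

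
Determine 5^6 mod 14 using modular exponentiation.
6 = 4 + 2 (binary 110). Repeated squaring mod 14: 5^1 ≡ 5; 5^2 ≡ 5² = 25 ≡ 11; 5^4 ≡ 11² = 121 ≡ 9. Multiply: 5^6 = 5^4 × 5^2 ≡ 9 × 11 (mod 14): 9 × 11 = 99 ≡ 1. So 5^6 ≡ 1 (mod 14).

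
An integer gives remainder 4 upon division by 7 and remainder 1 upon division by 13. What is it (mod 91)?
M = 7 × 13 = 91. M₁ = 13, y₁ ≡ 6 (mod 7). M₂ = 7, y₂ ≡ 2 (mod 13). x = 4×13×6 + 1×7×2 ≡ 53 (mod 91). The smallest positive such number is 53.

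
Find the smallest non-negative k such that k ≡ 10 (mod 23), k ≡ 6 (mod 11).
171

Using the Chinese Remainder Theorem:
M = product of moduli = 253
For equation 1: M_1 = 11, 11 ≡ 11 (mod 23), inverse of 11 mod 23 is 21 (check: 11 × 21 = 231 ≡ 1 (mod 23))
For equation 2: M_2 = 23, 23 ≡ 1 (mod 11), inverse of 23 mod 11 is 1 (check: 1 × 1 = 1 ≡ 1 (mod 11))
Combine: k ≡ Σ r_i×M_i×(M_i⁻¹ mod m_i) = 10×11×21 + 6×23×1 = 2310 + 138 = 2448
2448 mod 253 = 171
k ≡ 171 (mod 253)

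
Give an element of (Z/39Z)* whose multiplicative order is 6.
4 has order 6 mod 39 since 4^{6} ≡ 1 (mod 39) and no smaller power works.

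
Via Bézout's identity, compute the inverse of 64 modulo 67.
Extended GCD: 64(22) + 67(-21) = 1. So 64^(-1) ≡ 22 ≡ 22 (mod 67). Verify: 64 × 22 = 1408 ≡ 1 (mod 67)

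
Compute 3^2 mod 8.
2 = 2 (binary 10). Repeated squaring mod 8: 3^1 ≡ 3; 3^2 ≡ 3² = 9 ≡ 1. So 3^2 ≡ 1 (mod 8).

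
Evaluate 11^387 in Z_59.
Using Fermat: 11^{58} ≡ 1 (mod 59). 387 ≡ 39 (mod 58). So 11^{387} ≡ 11^{39} ≡ 52 (mod 59)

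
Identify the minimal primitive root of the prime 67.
p - 1 = 66 has prime divisors 2, 3, 11. h is a primitive root mod 67 iff h^(66/q) ≢ 1 (mod 67) for each such q.
h = 2: 2^33 ≡ 66, 2^22 ≡ 37, 2^6 ≡ 64 (mod 67); none is 1, so 2 has order 66 and is a primitive root.
The smallest primitive root mod 67 is g = 2.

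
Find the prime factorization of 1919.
19 × 101

Divide by primes starting from smallest:
1919 ÷ 19 = 101
101 ÷ 101 = 1

1919 = 19 × 101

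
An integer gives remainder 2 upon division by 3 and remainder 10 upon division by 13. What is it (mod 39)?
M = 3 × 13 = 39. M₁ = 13, y₁ ≡ 1 (mod 3). M₂ = 3, y₂ ≡ 9 (mod 13). m = 2×13×1 + 10×3×9 ≡ 23 (mod 39). The smallest positive such number is 23.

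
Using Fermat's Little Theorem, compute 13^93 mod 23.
By Fermat: 13^{22} ≡ 1 (mod 23). 93 = 4×22 + 5. So 13^{93} ≡ 13^{5} ≡ 4 (mod 23)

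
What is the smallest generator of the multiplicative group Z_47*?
p - 1 = 46 has prime divisors 2, 23. h is a primitive root mod 47 iff h^(46/q) ≢ 1 (mod 47) for each such q.
h = 2: 2^23 ≡ 1, 2^2 ≡ 4 (mod 47); 2^23 ≡ 1, so not a primitive root.
h = 3: 3^23 ≡ 1, 3^2 ≡ 9 (mod 47); 3^23 ≡ 1, so not a primitive root.
h = 4: 4^23 ≡ 1, 4^2 ≡ 16 (mod 47); 4^23 ≡ 1, so not a primitive root.
h = 5: 5^23 ≡ 46, 5^2 ≡ 25 (mod 47); none is 1, so 5 has order 46 and is a primitive root.
The smallest primitive root mod 47 is g = 5.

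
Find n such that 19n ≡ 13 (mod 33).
25

Since gcd(19, 33) = 1 divides 13, a solution exists.
Multiply both sides by the inverse of 19 mod 33:
  19^(-1) mod 33 = 7
  x ≡ 7 × 13 ≡ 91 ≡ 25 (mod 33)
Verification: 19 × 25 = 475 = 14 × 33 + 13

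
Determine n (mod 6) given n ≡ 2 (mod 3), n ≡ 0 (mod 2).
2

Using the Chinese Remainder Theorem:
M = product of moduli = 6
For equation 1: M_1 = 2, 2 ≡ 2 (mod 3), inverse of 2 mod 3 is 2 (check: 2 × 2 = 4 ≡ 1 (mod 3))
For equation 2: M_2 = 3, 3 ≡ 1 (mod 2), inverse of 3 mod 2 is 1 (check: 1 × 1 = 1 ≡ 1 (mod 2))
Combine: n ≡ Σ r_i×M_i×(M_i⁻¹ mod m_i) = 2×2×2 + 0×3×1 = 8 + 0 = 8
8 mod 6 = 2
n ≡ 2 (mod 6)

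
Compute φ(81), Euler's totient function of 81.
54

Prime factorization: 81 = 3^4
Using the formula φ(n) = n × Π(1 - 1/p) for each prime factor p:
φ(81) = 81 × (1 - 1/3)
φ(81) = 54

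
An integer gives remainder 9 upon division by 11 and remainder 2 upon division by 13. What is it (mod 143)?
M = 11 × 13 = 143. M₁ = 13, y₁ ≡ 6 (mod 11). M₂ = 11, y₂ ≡ 6 (mod 13). m = 9×13×6 + 2×11×6 ≡ 119 (mod 143). The smallest positive such number is 119.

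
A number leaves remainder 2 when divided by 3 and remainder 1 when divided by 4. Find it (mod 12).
M = 3 × 4 = 12. M₁ = 4, y₁ ≡ 1 (mod 3). M₂ = 3, y₂ ≡ 3 (mod 4). x = 2×4×1 + 1×3×3 ≡ 5 (mod 12)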